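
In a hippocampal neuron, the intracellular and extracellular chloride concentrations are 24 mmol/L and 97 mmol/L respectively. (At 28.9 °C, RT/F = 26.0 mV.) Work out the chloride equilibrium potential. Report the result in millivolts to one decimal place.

E = (26.0/z) · ln([Cl⁻]_out/[Cl⁻]_in) with z = -1.
For an anion, dividing by z = -1 reverses the sign.
= (26.0/-1) · ln(97/24) = -26.00 · ln(4.042)
= -26.00 · (1.3967) = -36.31 mV

-36.3 mV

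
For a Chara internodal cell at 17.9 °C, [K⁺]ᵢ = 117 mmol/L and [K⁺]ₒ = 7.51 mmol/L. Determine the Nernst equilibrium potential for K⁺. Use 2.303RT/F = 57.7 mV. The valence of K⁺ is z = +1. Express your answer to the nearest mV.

E = (57.7/z) · log₁₀([K⁺]_out/[K⁺]_in) with z = +1.
= (57.7/1) · log₁₀(7.51/117) = 57.70 · log₁₀(0.06419)
= 57.70 · (-1.1925) = -68.81 mV

-69 mV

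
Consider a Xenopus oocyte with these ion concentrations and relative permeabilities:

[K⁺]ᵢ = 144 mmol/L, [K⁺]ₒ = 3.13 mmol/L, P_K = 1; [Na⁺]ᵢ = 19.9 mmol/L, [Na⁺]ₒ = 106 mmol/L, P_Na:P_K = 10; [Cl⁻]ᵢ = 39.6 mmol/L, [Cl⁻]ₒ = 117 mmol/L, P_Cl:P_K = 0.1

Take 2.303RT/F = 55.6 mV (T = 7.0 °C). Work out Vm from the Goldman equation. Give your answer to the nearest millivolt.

27 mV

Vm = 55.6 · log₁₀[(Σ P·[cation]ₒ + Σ P·[anion]ᵢ) / (Σ P·[cation]ᵢ + Σ P·[anion]ₒ)]
Numerator = 1×3.13 + 10×106 + 0.1×39.6 = 1067
Denominator = 1×144 + 10×19.9 + 0.1×117 = 354.7
Vm = 55.6 · log₁₀(3.0084) = 55.6 × (0.4783) = 26.60 mV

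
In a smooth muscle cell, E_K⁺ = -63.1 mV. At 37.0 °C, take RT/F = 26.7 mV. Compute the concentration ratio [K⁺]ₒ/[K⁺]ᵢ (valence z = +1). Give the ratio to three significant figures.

0.0941

ln([out]/[in]) = E·z/(26.7) = -63.1 × 1 / 26.7 = -2.3633
[out]/[in] = e^(-2.3633) = 0.09411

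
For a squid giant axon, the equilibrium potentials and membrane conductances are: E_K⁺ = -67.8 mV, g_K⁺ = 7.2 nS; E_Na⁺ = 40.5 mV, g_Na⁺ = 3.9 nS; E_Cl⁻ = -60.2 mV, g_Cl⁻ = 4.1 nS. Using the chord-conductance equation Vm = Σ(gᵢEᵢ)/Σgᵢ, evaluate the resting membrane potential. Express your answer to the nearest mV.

-38 mV

Σ gᵢEᵢ = 7.2·(-67.8) + 3.9·(40.5) + 4.1·(-60.2) = -577.03
Σ gᵢ = 7.2 + 3.9 + 4.1 = 15.2
Vm = -577.03 / 15.2 = -37.96 mV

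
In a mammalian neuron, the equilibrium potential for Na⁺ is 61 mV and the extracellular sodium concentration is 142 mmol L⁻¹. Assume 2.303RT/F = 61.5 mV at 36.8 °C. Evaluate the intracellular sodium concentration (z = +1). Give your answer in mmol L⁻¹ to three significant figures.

14.5 mmol L⁻¹

Nernst: E = (61.5/1) · log₁₀([out]/[in]), so log₁₀([out]/[in]) = 61.0 × 1 / 61.5 = 0.9919.
[out]/[in] = 10^(0.9919) = 9.815.
[in] = 142 / 9.815 = 14.47 mmol L⁻¹.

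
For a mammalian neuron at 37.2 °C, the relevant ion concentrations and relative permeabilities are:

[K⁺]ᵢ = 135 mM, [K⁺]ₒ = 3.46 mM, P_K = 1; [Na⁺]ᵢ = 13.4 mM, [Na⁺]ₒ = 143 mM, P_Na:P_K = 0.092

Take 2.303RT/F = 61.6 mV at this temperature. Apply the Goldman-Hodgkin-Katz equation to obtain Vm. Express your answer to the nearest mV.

Vm = 61.6 · log₁₀[(Σ P·[cation]ₒ + Σ P·[anion]ᵢ) / (Σ P·[cation]ᵢ + Σ P·[anion]ₒ)]
Numerator = 1×3.46 + 0.092×143 = 16.62
Denominator = 1×135 + 0.092×13.4 = 136.2
Vm = 61.6 · log₁₀(0.12197) = 61.6 × (-0.9138) = -56.29 mV

-56 mV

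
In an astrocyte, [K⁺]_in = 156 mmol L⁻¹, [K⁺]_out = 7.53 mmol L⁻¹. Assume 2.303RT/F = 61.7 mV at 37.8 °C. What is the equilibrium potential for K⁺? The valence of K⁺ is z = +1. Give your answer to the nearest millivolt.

E = (61.7/z) · log₁₀([K⁺]_out/[K⁺]_in) with z = +1.
= (61.7/1) · log₁₀(7.53/156) = 61.70 · log₁₀(0.04827)
= 61.70 · (-1.3163) = -81.22 mV

-81 mV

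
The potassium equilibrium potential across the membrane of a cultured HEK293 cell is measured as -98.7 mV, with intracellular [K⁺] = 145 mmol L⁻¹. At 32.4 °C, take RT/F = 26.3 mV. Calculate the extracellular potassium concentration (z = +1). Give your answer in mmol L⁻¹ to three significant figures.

3.40 mmol L⁻¹

Nernst: E = (26.3/1) · ln([out]/[in]), so ln([out]/[in]) = -98.7 × 1 / 26.3 = -3.7529.
[out]/[in] = e^(-3.7529) = 0.02345.
[out] = 0.02345 × 145 = 3.4 mmol L⁻¹.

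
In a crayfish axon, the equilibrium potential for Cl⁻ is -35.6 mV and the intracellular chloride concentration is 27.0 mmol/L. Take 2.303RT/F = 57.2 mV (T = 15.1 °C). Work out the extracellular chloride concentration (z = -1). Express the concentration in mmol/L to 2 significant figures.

110 mmol/L

Nernst: E = (57.2/-1) · log₁₀([out]/[in]), so log₁₀([out]/[in]) = -35.6 × -1 / 57.2 = 0.6224.
[out]/[in] = 10^(0.6224) = 4.192.
[out] = 4.192 × 27.0 = 113.2 mmol/L.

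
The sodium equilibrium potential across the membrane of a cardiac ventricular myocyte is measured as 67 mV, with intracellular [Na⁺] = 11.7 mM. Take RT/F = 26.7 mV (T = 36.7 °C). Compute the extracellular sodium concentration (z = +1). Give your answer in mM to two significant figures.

140 mM

Nernst: E = (26.7/1) · ln([out]/[in]), so ln([out]/[in]) = 67.0 × 1 / 26.7 = 2.5094.
[out]/[in] = e^(2.5094) = 12.3.
[out] = 12.3 × 11.7 = 143.9 mM.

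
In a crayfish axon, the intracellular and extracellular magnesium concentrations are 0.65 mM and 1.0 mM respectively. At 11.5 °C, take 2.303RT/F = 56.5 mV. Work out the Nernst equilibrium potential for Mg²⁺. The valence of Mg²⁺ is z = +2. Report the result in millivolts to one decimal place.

E = (56.5/z) · log₁₀([Mg²⁺]_out/[Mg²⁺]_in) with z = +2.
= (56.5/2) · log₁₀(1.0/0.65) = 28.25 · log₁₀(1.538)
= 28.25 · (0.1871) = 5.29 mV

5.3 mV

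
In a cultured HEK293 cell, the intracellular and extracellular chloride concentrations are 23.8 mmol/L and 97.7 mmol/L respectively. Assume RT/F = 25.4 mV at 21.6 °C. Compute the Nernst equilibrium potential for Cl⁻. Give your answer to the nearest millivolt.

-36 mV

E = (25.4/z) · ln([Cl⁻]_out/[Cl⁻]_in) with z = -1.
For an anion, dividing by z = -1 reverses the sign.
= (25.4/-1) · ln(97.7/23.8) = -25.40 · ln(4.105)
= -25.40 · (1.4122) = -35.87 mV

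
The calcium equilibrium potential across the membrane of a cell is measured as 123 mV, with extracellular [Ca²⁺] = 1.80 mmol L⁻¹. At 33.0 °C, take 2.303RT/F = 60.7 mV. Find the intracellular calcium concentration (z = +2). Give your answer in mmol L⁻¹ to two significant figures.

Nernst: E = (60.7/2) · log₁₀([out]/[in]), so log₁₀([out]/[in]) = 123.0 × 2 / 60.7 = 4.0527.
[out]/[in] = 10^(4.0527) = 1.129e+04.
[in] = 1.80 / 1.129e+04 = 0.0001594 mmol L⁻¹.

0.00016 mmol L⁻¹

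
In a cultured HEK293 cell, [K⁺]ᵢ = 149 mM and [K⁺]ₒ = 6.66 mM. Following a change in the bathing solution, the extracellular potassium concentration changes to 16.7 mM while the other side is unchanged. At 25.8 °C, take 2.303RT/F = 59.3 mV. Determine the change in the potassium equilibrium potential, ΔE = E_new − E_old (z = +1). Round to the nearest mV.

E_old = (59.3/1)·log₁₀(6.66/149) = -80.04 mV
E_new = (59.3/1)·log₁₀(16.7/149) = -56.36 mV
ΔE = -56.36 − (-80.04) = 23.68 mV

24 mV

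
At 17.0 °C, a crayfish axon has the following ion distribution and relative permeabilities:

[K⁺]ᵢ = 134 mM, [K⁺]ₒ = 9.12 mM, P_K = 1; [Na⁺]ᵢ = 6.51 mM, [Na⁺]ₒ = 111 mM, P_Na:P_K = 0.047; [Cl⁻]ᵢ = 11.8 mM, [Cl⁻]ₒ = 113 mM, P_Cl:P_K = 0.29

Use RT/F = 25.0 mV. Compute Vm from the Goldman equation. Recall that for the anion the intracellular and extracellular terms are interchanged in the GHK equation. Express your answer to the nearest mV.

Vm = 25.0 · ln[(Σ P·[cation]ₒ + Σ P·[anion]ᵢ) / (Σ P·[cation]ᵢ + Σ P·[anion]ₒ)]
Numerator = 1×9.12 + 0.047×111 + 0.29×11.8 = 17.76
Denominator = 1×134 + 0.047×6.51 + 0.29×113 = 167.1
Vm = 25.0 · ln(0.10629) = 25.0 × (-2.2416) = -56.04 mV

-56 mV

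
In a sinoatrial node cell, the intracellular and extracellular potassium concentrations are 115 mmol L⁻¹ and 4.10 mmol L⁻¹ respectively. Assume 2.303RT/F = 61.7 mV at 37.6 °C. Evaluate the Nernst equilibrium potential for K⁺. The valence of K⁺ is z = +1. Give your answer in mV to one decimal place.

-89.3 mV

E = (61.7/z) · log₁₀([K⁺]_out/[K⁺]_in) with z = +1.
= (61.7/1) · log₁₀(4.10/115) = 61.70 · log₁₀(0.03565)
= 61.70 · (-1.4479) = -89.34 mV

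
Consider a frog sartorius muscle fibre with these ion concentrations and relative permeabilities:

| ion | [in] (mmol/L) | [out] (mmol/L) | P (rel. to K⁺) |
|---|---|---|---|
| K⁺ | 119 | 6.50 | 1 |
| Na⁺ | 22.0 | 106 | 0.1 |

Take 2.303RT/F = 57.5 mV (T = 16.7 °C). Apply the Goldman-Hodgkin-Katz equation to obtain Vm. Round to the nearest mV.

-49 mV

Vm = 57.5 · log₁₀[(Σ P·[cation]ₒ + Σ P·[anion]ᵢ) / (Σ P·[cation]ᵢ + Σ P·[anion]ₒ)]
Numerator = 1×6.50 + 0.1×106 = 17.1
Denominator = 1×119 + 0.1×22.0 = 121.2
Vm = 57.5 · log₁₀(0.14109) = 57.5 × (-0.8505) = -48.90 mV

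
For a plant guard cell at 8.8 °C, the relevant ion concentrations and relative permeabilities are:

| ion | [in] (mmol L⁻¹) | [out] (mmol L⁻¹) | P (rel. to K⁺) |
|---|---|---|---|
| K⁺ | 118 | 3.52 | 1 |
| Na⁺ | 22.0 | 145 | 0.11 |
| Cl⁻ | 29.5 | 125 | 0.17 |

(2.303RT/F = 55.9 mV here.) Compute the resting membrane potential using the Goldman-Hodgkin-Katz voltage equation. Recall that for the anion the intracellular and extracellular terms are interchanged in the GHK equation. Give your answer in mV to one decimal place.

Vm = 55.9 · log₁₀[(Σ P·[cation]ₒ + Σ P·[anion]ᵢ) / (Σ P·[cation]ᵢ + Σ P·[anion]ₒ)]
Numerator = 1×3.52 + 0.11×145 + 0.17×29.5 = 24.48
Denominator = 1×118 + 0.11×22.0 + 0.17×125 = 141.7
Vm = 55.9 · log₁₀(0.17283) = 55.9 × (-0.7624) = -42.62 mV

-42.6 mV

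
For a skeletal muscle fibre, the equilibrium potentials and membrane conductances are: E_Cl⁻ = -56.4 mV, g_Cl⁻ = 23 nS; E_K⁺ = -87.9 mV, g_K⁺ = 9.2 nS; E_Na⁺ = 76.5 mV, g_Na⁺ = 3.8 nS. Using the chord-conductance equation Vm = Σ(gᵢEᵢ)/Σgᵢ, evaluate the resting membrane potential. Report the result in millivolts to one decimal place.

Σ gᵢEᵢ = 23·(-56.4) + 9.2·(-87.9) + 3.8·(76.5) = -1815.18
Σ gᵢ = 23 + 9.2 + 3.8 = 36
Vm = -1815.18 / 36 = -50.42 mV

-50.4 mV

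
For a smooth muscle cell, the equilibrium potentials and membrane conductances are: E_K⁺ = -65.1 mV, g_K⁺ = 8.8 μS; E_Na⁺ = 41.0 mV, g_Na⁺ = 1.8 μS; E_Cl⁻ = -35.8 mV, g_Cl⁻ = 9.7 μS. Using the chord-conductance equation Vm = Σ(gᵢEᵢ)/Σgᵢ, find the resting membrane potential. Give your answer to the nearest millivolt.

Σ gᵢEᵢ = 8.8·(-65.1) + 1.8·(41.0) + 9.7·(-35.8) = -846.34
Σ gᵢ = 8.8 + 1.8 + 9.7 = 20.3
Vm = -846.34 / 20.3 = -41.69 mV

-42 mV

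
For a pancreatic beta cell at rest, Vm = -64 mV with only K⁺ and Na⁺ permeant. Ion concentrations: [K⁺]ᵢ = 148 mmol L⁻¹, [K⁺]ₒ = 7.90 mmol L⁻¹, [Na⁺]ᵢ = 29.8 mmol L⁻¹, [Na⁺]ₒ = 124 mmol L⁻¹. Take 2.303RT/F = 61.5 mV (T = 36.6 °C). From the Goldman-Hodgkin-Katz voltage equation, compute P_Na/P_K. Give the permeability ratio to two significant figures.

0.046

Let α = P_Na/P_K. GHK: Vm = 61.5·log₁₀[(Kₒ + α·Naₒ)/(Kᵢ + α·Naᵢ)].
10^(Vm/61.5) = 10^(-64.0/61.5) = 0.091065
So 0.091065·(Kᵢ + α·Naᵢ) = Kₒ + α·Naₒ → α = (0.091065·148.0 − 7.9) / (124.0 − 0.091065·29.8)
α = (13.48 − 7.9) / (124.0 − 2.714) = 5.578/121.3 = 0.04599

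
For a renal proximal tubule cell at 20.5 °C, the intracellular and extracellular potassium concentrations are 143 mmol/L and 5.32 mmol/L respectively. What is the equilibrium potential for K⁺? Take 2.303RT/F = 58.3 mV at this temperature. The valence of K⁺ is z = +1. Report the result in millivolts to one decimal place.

E = (58.3/z) · log₁₀([K⁺]_out/[K⁺]_in) with z = +1.
= (58.3/1) · log₁₀(5.32/143) = 58.30 · log₁₀(0.0372)
= 58.30 · (-1.4294) = -83.34 mV

-83.3 mV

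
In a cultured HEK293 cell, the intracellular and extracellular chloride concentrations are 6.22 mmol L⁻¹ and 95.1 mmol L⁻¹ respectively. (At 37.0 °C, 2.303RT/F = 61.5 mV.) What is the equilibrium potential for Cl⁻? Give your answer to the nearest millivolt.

-73 mV

E = (61.5/z) · log₁₀([Cl⁻]_out/[Cl⁻]_in) with z = -1.
For an anion, dividing by z = -1 reverses the sign.
= (61.5/-1) · log₁₀(95.1/6.22) = -61.50 · log₁₀(15.29)
= -61.50 · (1.1844) = -72.84 mV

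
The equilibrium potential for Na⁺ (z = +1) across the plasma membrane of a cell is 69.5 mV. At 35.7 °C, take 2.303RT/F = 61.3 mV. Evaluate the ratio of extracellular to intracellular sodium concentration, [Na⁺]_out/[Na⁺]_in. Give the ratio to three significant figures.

log₁₀([out]/[in]) = E·z/(61.3) = 69.5 × 1 / 61.3 = 1.1338
[out]/[in] = 10^(1.1338) = 13.61

13.6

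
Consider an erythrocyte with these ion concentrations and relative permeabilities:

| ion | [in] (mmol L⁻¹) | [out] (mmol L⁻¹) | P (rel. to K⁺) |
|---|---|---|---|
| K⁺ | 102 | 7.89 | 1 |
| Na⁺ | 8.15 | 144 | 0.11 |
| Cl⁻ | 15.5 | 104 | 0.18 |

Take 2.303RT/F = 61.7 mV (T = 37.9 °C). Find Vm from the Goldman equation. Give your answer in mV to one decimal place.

-40.8 mV

Vm = 61.7 · log₁₀[(Σ P·[cation]ₒ + Σ P·[anion]ᵢ) / (Σ P·[cation]ᵢ + Σ P·[anion]ₒ)]
Numerator = 1×7.89 + 0.11×144 + 0.18×15.5 = 26.52
Denominator = 1×102 + 0.11×8.15 + 0.18×104 = 121.6
Vm = 61.7 · log₁₀(0.21806) = 61.7 × (-0.6614) = -40.81 mV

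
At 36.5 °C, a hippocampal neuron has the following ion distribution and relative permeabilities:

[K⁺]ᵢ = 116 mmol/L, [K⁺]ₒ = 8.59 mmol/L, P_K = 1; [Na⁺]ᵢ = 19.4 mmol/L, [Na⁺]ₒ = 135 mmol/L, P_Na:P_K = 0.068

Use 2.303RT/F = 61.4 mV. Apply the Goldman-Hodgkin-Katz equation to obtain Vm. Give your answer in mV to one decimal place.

Vm = 61.4 · log₁₀[(Σ P·[cation]ₒ + Σ P·[anion]ᵢ) / (Σ P·[cation]ᵢ + Σ P·[anion]ₒ)]
Numerator = 1×8.59 + 0.068×135 = 17.77
Denominator = 1×116 + 0.068×19.4 = 117.3
Vm = 61.4 · log₁₀(0.15147) = 61.4 × (-0.8197) = -50.33 mV

-50.3 mV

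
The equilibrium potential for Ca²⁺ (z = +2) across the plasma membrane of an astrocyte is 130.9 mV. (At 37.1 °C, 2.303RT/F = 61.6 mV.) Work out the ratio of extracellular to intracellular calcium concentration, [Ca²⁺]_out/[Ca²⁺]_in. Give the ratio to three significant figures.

17800

log₁₀([out]/[in]) = E·z/(61.6) = 130.9 × 2 / 61.6 = 4.2500
[out]/[in] = 10^(4.2500) = 1.778e+04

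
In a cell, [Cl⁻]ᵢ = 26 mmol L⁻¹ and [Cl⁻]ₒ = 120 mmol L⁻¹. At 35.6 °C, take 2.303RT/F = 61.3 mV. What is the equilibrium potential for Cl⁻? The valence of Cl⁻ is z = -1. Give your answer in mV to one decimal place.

-40.7 mV

E = (61.3/z) · log₁₀([Cl⁻]_out/[Cl⁻]_in) with z = -1.
For an anion, dividing by z = -1 reverses the sign.
= (61.3/-1) · log₁₀(120/26) = -61.30 · log₁₀(4.615)
= -61.30 · (0.6642) = -40.72 mV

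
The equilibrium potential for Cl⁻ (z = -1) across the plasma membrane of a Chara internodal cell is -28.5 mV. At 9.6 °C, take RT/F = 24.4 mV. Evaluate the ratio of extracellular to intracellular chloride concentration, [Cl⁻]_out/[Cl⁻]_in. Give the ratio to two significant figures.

ln([out]/[in]) = E·z/(24.4) = -28.5 × -1 / 24.4 = 1.1680
[out]/[in] = e^(1.1680) = 3.216

3.2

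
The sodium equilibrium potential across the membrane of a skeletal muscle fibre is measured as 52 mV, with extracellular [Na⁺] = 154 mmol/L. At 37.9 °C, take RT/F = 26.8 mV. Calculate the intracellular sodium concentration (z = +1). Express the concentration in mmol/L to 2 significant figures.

Nernst: E = (26.8/1) · ln([out]/[in]), so ln([out]/[in]) = 52.0 × 1 / 26.8 = 1.9403.
[out]/[in] = e^(1.9403) = 6.961.
[in] = 154 / 6.961 = 22.12 mmol/L.

22 mmol/L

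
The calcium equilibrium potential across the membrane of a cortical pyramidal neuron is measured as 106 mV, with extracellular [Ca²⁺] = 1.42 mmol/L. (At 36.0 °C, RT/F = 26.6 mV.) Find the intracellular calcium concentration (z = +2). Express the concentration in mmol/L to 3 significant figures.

0.000491 mmol/L

Nernst: E = (26.6/2) · ln([out]/[in]), so ln([out]/[in]) = 106.0 × 2 / 26.6 = 7.9699.
[out]/[in] = e^(7.9699) = 2893.
[in] = 1.42 / 2893 = 0.0004909 mmol/L.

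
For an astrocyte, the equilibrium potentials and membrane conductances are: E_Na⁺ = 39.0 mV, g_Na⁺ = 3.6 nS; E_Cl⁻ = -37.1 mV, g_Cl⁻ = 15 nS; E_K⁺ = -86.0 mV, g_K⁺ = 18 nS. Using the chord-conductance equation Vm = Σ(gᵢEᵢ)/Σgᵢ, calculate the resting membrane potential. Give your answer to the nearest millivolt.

Σ gᵢEᵢ = 3.6·(39.0) + 15·(-37.1) + 18·(-86.0) = -1964.10
Σ gᵢ = 3.6 + 15 + 18 = 36.6
Vm = -1964.10 / 36.6 = -53.66 mV

-54 mV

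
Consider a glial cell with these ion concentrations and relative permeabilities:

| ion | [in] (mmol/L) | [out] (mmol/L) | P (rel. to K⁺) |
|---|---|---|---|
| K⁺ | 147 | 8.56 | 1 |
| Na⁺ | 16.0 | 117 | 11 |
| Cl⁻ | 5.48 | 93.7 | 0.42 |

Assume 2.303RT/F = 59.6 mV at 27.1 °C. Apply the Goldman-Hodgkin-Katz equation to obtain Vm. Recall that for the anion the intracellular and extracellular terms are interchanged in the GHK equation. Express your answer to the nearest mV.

Vm = 59.6 · log₁₀[(Σ P·[cation]ₒ + Σ P·[anion]ᵢ) / (Σ P·[cation]ᵢ + Σ P·[anion]ₒ)]
Numerator = 1×8.56 + 11×117 + 0.42×5.48 = 1298
Denominator = 1×147 + 11×16.0 + 0.42×93.7 = 362.4
Vm = 59.6 · log₁₀(3.5818) = 59.6 × (0.5541) = 33.02 mV

33 mV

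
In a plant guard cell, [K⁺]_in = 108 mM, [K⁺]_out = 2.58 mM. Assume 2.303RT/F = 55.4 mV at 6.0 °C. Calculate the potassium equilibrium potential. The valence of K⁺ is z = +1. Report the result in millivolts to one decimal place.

E = (55.4/z) · log₁₀([K⁺]_out/[K⁺]_in) with z = +1.
= (55.4/1) · log₁₀(2.58/108) = 55.40 · log₁₀(0.02389)
= 55.40 · (-1.6218) = -89.85 mV

-89.8 mV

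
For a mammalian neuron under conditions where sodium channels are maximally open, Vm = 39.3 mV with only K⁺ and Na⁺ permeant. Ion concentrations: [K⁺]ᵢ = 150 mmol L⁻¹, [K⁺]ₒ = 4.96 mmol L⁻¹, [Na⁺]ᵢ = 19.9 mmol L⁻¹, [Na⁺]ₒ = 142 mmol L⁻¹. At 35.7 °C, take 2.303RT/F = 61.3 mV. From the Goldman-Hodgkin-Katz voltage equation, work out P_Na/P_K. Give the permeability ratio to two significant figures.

Let α = P_Na/P_K. GHK: Vm = 61.3·log₁₀[(Kₒ + α·Naₒ)/(Kᵢ + α·Naᵢ)].
10^(Vm/61.3) = 10^(39.3/61.3) = 4.3763
So 4.3763·(Kᵢ + α·Naᵢ) = Kₒ + α·Naₒ → α = (4.3763·150.0 − 4.96) / (142.0 − 4.3763·19.9)
α = (656.4 − 4.96) / (142.0 − 87.09) = 651.5/54.91 = 11.86

12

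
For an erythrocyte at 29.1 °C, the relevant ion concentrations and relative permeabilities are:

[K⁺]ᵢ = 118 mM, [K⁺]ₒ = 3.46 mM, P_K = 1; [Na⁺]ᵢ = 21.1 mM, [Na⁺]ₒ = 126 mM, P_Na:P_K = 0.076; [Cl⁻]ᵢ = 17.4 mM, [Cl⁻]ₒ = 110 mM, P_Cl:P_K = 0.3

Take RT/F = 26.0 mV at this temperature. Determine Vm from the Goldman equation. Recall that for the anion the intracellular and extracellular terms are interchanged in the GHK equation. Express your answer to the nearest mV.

-55 mV

Vm = 26.0 · ln[(Σ P·[cation]ₒ + Σ P·[anion]ᵢ) / (Σ P·[cation]ᵢ + Σ P·[anion]ₒ)]
Numerator = 1×3.46 + 0.076×126 + 0.3×17.4 = 18.26
Denominator = 1×118 + 0.076×21.1 + 0.3×110 = 152.6
Vm = 26.0 · ln(0.11963) = 26.0 × (-2.1233) = -55.21 mV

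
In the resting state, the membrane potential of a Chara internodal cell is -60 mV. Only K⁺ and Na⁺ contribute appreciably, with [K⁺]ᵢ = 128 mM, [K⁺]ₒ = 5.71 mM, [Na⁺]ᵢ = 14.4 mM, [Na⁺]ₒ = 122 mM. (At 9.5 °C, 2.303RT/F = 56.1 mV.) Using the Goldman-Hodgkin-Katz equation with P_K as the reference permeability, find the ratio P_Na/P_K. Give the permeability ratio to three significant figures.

Let α = P_Na/P_K. GHK: Vm = 56.1·log₁₀[(Kₒ + α·Naₒ)/(Kᵢ + α·Naᵢ)].
10^(Vm/56.1) = 10^(-60.0/56.1) = 0.085208
So 0.085208·(Kᵢ + α·Naᵢ) = Kₒ + α·Naₒ → α = (0.085208·128.0 − 5.71) / (122.0 − 0.085208·14.4)
α = (10.91 − 5.71) / (122.0 − 1.227) = 5.197/120.8 = 0.04303

0.0430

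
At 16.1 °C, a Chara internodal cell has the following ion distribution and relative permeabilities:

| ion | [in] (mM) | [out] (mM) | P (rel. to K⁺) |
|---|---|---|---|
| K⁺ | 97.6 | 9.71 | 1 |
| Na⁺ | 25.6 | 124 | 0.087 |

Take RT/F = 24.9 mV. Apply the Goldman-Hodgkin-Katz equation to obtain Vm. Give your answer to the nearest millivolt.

-39 mV

Vm = 24.9 · ln[(Σ P·[cation]ₒ + Σ P·[anion]ᵢ) / (Σ P·[cation]ᵢ + Σ P·[anion]ₒ)]
Numerator = 1×9.71 + 0.087×124 = 20.5
Denominator = 1×97.6 + 0.087×25.6 = 99.83
Vm = 24.9 · ln(0.20533) = 24.9 × (-1.5831) = -39.42 mV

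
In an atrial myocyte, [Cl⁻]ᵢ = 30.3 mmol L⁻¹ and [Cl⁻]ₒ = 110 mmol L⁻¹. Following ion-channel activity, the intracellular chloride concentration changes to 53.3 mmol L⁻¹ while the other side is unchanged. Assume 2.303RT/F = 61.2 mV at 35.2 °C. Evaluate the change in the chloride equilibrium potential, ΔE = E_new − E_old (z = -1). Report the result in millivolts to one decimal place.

E_old = (61.2/-1)·log₁₀(110/30.3) = -34.27 mV
E_new = (61.2/-1)·log₁₀(110/53.3) = -19.26 mV
ΔE = -19.26 − (-34.27) = 15.01 mV

15.0 mV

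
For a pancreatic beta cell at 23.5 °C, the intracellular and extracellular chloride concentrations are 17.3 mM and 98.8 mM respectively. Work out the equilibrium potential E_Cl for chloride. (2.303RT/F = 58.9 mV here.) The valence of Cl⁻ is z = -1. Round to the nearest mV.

-45 mV

E = (58.9/z) · log₁₀([Cl⁻]_out/[Cl⁻]_in) with z = -1.
For an anion, dividing by z = -1 reverses the sign.
= (58.9/-1) · log₁₀(98.8/17.3) = -58.90 · log₁₀(5.711)
= -58.90 · (0.7567) = -44.57 mV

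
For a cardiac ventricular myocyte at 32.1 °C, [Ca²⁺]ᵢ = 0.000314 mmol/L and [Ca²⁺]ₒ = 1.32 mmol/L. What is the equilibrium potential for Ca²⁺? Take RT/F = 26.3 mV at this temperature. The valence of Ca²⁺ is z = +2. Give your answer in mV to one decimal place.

109.7 mV

E = (26.3/z) · ln([Ca²⁺]_out/[Ca²⁺]_in) with z = +2.
= (26.3/2) · ln(1.32/0.000314) = 13.15 · ln(4204)
= 13.15 · (8.3437) = 109.72 mV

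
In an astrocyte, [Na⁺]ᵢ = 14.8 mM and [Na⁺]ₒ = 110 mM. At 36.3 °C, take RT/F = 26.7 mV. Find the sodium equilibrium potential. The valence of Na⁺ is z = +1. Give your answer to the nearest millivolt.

54 mV

E = (26.7/z) · ln([Na⁺]_out/[Na⁺]_in) with z = +1.
= (26.7/1) · ln(110/14.8) = 26.70 · ln(7.432)
= 26.70 · (2.0059) = 53.56 mV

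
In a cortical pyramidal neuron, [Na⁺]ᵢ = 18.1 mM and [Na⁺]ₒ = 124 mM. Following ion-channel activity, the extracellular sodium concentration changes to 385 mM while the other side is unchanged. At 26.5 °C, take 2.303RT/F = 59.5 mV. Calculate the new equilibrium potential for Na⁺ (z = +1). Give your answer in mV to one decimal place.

79.0 mV

After the shift: [Na⁺]_out = 385, [Na⁺]_in = 18.1 mM.
E_new = (59.5/1)·log₁₀(385/18.1) = 59.50 · (1.3278) = 79.00 mV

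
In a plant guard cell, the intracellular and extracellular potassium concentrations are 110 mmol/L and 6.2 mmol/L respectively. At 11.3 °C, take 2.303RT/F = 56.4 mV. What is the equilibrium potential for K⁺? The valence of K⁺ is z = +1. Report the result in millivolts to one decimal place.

-70.4 mV

E = (56.4/z) · log₁₀([K⁺]_out/[K⁺]_in) with z = +1.
= (56.4/1) · log₁₀(6.2/110) = 56.40 · log₁₀(0.05636)
= 56.40 · (-1.2490) = -70.44 mV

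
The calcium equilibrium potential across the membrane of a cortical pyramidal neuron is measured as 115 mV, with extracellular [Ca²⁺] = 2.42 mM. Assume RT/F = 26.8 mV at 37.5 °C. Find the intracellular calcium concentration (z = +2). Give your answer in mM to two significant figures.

Nernst: E = (26.8/2) · ln([out]/[in]), so ln([out]/[in]) = 115.0 × 2 / 26.8 = 8.5821.
[out]/[in] = e^(8.5821) = 5335.
[in] = 2.42 / 5335 = 0.0004536 mM.

0.00045 mM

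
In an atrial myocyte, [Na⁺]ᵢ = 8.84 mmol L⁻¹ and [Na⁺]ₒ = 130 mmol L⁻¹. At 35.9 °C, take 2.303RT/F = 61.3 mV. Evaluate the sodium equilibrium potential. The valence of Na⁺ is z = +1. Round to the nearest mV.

72 mV

E = (61.3/z) · log₁₀([Na⁺]_out/[Na⁺]_in) with z = +1.
= (61.3/1) · log₁₀(130/8.84) = 61.30 · log₁₀(14.71)
= 61.30 · (1.1675) = 71.57 mV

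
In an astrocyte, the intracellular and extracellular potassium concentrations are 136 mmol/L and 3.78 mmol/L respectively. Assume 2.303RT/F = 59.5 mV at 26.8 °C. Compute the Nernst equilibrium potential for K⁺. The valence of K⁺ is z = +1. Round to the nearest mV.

-93 mV

E = (59.5/z) · log₁₀([K⁺]_out/[K⁺]_in) with z = +1.
= (59.5/1) · log₁₀(3.78/136) = 59.50 · log₁₀(0.02779)
= 59.50 · (-1.5560) = -92.58 mV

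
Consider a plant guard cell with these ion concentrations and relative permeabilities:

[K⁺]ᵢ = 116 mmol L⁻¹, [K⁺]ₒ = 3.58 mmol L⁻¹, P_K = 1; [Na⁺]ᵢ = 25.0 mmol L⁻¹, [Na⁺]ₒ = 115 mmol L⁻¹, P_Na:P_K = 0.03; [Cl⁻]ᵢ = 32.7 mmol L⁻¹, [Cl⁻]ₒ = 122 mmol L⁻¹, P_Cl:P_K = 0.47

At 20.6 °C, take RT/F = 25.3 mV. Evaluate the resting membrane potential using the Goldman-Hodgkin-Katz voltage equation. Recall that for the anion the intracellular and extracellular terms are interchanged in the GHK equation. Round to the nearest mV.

Vm = 25.3 · ln[(Σ P·[cation]ₒ + Σ P·[anion]ᵢ) / (Σ P·[cation]ᵢ + Σ P·[anion]ₒ)]
Numerator = 1×3.58 + 0.03×115 + 0.47×32.7 = 22.4
Denominator = 1×116 + 0.03×25.0 + 0.47×122 = 174.1
Vm = 25.3 · ln(0.12866) = 25.3 × (-2.0506) = -51.88 mV

-52 mV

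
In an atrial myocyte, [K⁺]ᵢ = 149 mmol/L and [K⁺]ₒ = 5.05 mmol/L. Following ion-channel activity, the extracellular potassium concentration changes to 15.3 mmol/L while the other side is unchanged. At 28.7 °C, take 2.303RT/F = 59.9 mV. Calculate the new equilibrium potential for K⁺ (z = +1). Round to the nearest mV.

After the shift: [K⁺]_out = 15.3, [K⁺]_in = 149 mmol/L.
E_new = (59.9/1)·log₁₀(15.3/149) = 59.90 · (-0.9885) = -59.21 mV

-59 mV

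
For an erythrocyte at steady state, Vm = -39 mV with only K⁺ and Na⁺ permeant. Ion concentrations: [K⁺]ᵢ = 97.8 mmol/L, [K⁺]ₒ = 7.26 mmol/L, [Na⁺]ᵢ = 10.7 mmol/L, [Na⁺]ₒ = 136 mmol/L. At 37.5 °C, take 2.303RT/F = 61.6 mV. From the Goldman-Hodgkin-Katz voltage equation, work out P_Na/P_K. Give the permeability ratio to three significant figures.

Let α = P_Na/P_K. GHK: Vm = 61.6·log₁₀[(Kₒ + α·Naₒ)/(Kᵢ + α·Naᵢ)].
10^(Vm/61.6) = 10^(-39.0/61.6) = 0.23275
So 0.23275·(Kᵢ + α·Naᵢ) = Kₒ + α·Naₒ → α = (0.23275·97.8 − 7.26) / (136.0 − 0.23275·10.7)
α = (22.76 − 7.26) / (136.0 − 2.49) = 15.5/133.5 = 0.1161

0.116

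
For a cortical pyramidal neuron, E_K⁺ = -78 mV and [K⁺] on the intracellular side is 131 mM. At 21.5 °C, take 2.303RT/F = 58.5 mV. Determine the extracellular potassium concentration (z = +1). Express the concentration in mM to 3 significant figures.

Nernst: E = (58.5/1) · log₁₀([out]/[in]), so log₁₀([out]/[in]) = -78.0 × 1 / 58.5 = -1.3333.
[out]/[in] = 10^(-1.3333) = 0.04642.
[out] = 0.04642 × 131 = 6.08 mM.

6.08 mM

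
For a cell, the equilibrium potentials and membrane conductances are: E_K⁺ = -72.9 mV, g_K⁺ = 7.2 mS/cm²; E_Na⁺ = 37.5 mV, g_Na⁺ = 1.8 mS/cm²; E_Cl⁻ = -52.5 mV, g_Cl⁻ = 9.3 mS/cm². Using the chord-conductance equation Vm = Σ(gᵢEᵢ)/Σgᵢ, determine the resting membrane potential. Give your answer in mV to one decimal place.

Σ gᵢEᵢ = 7.2·(-72.9) + 1.8·(37.5) + 9.3·(-52.5) = -945.63
Σ gᵢ = 7.2 + 1.8 + 9.3 = 18.3
Vm = -945.63 / 18.3 = -51.67 mV

-51.7 mV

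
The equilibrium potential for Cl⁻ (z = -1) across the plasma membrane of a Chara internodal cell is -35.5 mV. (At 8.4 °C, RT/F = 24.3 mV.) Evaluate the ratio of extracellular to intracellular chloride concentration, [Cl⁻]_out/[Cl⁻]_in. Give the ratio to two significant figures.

4.3

ln([out]/[in]) = E·z/(24.3) = -35.5 × -1 / 24.3 = 1.4609
[out]/[in] = e^(1.4609) = 4.31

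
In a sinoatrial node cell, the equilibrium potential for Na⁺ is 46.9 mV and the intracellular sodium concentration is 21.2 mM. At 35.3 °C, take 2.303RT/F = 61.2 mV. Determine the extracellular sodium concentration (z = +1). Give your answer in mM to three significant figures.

124 mM

Nernst: E = (61.2/1) · log₁₀([out]/[in]), so log₁₀([out]/[in]) = 46.9 × 1 / 61.2 = 0.7663.
[out]/[in] = 10^(0.7663) = 5.839.
[out] = 5.839 × 21.2 = 123.8 mM.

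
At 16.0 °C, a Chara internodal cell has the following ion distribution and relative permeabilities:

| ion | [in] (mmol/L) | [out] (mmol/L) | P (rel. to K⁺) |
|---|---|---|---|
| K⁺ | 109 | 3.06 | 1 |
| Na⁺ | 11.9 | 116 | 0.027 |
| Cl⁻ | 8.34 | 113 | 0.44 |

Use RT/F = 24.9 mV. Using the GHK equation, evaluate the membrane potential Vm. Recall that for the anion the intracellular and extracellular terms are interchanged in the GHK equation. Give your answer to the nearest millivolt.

-69 mV

Vm = 24.9 · ln[(Σ P·[cation]ₒ + Σ P·[anion]ᵢ) / (Σ P·[cation]ᵢ + Σ P·[anion]ₒ)]
Numerator = 1×3.06 + 0.027×116 + 0.44×8.34 = 9.862
Denominator = 1×109 + 0.027×11.9 + 0.44×113 = 159
Vm = 24.9 · ln(0.062007) = 24.9 × (-2.7805) = -69.23 mV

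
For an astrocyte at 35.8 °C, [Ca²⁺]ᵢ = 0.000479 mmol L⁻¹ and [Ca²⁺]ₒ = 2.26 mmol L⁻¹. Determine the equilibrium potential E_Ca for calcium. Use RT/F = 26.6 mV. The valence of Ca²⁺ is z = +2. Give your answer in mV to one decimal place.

112.5 mV

E = (26.6/z) · ln([Ca²⁺]_out/[Ca²⁺]_in) with z = +2.
= (26.6/2) · ln(2.26/0.000479) = 13.30 · ln(4718)
= 13.30 · (8.4592) = 112.51 mV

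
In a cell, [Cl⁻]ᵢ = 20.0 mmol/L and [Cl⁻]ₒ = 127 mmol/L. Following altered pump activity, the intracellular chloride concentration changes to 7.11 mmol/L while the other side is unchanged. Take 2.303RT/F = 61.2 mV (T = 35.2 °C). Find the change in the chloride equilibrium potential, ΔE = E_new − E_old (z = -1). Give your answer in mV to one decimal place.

E_old = (61.2/-1)·log₁₀(127/20.0) = -49.13 mV
E_new = (61.2/-1)·log₁₀(127/7.11) = -76.62 mV
ΔE = -76.62 − (-49.13) = -27.49 mV

-27.5 mV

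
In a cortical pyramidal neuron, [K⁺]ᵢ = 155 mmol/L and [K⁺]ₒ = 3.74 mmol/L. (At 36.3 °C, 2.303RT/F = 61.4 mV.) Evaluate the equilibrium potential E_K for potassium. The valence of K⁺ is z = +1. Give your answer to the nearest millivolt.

-99 mV

E = (61.4/z) · log₁₀([K⁺]_out/[K⁺]_in) with z = +1.
= (61.4/1) · log₁₀(3.74/155) = 61.40 · log₁₀(0.02413)
= 61.40 · (-1.6175) = -99.31 mV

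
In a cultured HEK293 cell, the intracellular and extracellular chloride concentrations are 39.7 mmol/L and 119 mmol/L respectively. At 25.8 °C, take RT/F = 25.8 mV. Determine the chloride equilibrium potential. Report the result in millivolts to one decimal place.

E = (25.8/z) · ln([Cl⁻]_out/[Cl⁻]_in) with z = -1.
For an anion, dividing by z = -1 reverses the sign.
= (25.8/-1) · ln(119/39.7) = -25.80 · ln(2.997)
= -25.80 · (1.0978) = -28.32 mV

-28.3 mV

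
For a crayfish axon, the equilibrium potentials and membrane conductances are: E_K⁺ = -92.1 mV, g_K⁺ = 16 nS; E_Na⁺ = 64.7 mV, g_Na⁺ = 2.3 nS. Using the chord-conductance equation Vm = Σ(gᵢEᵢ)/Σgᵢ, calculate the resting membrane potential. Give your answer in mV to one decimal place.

Σ gᵢEᵢ = 16·(-92.1) + 2.3·(64.7) = -1324.79
Σ gᵢ = 16 + 2.3 = 18.3
Vm = -1324.79 / 18.3 = -72.39 mV

-72.4 mV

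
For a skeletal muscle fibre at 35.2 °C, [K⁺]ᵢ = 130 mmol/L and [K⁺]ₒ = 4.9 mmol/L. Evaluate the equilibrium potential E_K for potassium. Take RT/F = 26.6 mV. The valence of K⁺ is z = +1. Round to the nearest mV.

E = (26.6/z) · ln([K⁺]_out/[K⁺]_in) with z = +1.
= (26.6/1) · ln(4.9/130) = 26.60 · ln(0.03769)
= 26.60 · (-3.2783) = -87.20 mV

-87 mV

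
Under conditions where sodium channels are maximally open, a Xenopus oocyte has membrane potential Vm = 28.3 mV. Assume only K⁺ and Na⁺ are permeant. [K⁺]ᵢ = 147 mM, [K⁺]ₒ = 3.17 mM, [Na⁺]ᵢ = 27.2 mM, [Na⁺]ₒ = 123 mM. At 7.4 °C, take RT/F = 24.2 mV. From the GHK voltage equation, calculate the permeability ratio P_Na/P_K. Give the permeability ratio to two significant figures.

Let α = P_Na/P_K. GHK: Vm = 24.2·ln[(Kₒ + α·Naₒ)/(Kᵢ + α·Naᵢ)].
e^(Vm/24.2) = e^(28.3/24.2) = 3.2201
So 3.2201·(Kᵢ + α·Naᵢ) = Kₒ + α·Naₒ → α = (3.2201·147.0 − 3.17) / (123.0 − 3.2201·27.2)
α = (473.4 − 3.17) / (123.0 − 87.59) = 470.2/35.41 = 13.28

13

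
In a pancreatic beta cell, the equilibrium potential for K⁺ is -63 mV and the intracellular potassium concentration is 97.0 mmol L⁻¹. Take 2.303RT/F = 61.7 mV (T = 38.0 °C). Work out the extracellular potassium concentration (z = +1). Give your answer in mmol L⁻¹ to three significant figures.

Nernst: E = (61.7/1) · log₁₀([out]/[in]), so log₁₀([out]/[in]) = -63.0 × 1 / 61.7 = -1.0211.
[out]/[in] = 10^(-1.0211) = 0.09526.
[out] = 0.09526 × 97.0 = 9.241 mmol L⁻¹.

9.24 mmol L⁻¹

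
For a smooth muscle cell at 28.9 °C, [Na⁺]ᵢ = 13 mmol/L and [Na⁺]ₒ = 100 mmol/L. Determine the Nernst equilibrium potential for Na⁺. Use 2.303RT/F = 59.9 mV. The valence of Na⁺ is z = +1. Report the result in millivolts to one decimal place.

E = (59.9/z) · log₁₀([Na⁺]_out/[Na⁺]_in) with z = +1.
= (59.9/1) · log₁₀(100/13) = 59.90 · log₁₀(7.692)
= 59.90 · (0.8861) = 53.07 mV

53.1 mV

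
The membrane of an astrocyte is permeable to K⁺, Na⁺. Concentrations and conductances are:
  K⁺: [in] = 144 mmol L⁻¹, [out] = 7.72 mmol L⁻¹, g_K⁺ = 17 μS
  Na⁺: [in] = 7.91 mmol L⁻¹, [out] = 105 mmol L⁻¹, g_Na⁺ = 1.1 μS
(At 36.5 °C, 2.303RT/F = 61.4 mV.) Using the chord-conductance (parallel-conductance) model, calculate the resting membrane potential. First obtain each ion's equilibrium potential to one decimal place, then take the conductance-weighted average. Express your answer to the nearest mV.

-69 mV

E_K⁺ = (61.4/1)·log₁₀(7.72/144) = -78.0 mV
E_Na⁺ = (61.4/1)·log₁₀(105/7.91) = 69.0 mV
Vm = (Σ gᵢEᵢ)/(Σ gᵢ) = (17·-78.0 + 1.1·69.0) / (17 + 1.1)
= -1250.10 / 18.1 = -69.07 mV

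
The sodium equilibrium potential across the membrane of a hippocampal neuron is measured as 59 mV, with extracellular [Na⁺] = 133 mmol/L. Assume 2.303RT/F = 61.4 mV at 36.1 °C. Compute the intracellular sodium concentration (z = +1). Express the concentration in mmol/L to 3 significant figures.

Nernst: E = (61.4/1) · log₁₀([out]/[in]), so log₁₀([out]/[in]) = 59.0 × 1 / 61.4 = 0.9609.
[out]/[in] = 10^(0.9609) = 9.139.
[in] = 133 / 9.139 = 14.55 mmol/L.

14.6 mmol/L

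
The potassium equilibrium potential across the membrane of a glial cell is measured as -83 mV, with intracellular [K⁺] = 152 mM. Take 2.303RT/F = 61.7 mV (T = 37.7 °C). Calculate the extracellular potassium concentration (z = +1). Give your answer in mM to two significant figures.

Nernst: E = (61.7/1) · log₁₀([out]/[in]), so log₁₀([out]/[in]) = -83.0 × 1 / 61.7 = -1.3452.
[out]/[in] = 10^(-1.3452) = 0.04516.
[out] = 0.04516 × 152 = 6.865 mM.

6.9 mM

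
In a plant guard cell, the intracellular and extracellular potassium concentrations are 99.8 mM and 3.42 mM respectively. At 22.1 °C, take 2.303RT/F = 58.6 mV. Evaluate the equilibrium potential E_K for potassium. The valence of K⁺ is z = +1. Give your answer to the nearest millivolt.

-86 mV

E = (58.6/z) · log₁₀([K⁺]_out/[K⁺]_in) with z = +1.
= (58.6/1) · log₁₀(3.42/99.8) = 58.60 · log₁₀(0.03427)
= 58.60 · (-1.4651) = -85.86 mV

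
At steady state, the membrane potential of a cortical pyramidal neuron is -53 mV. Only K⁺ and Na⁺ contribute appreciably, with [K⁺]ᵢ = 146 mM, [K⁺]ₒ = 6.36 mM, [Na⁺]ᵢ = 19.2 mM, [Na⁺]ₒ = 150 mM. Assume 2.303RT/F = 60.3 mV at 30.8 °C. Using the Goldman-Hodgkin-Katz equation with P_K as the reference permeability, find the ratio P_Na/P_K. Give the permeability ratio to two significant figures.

0.088

Let α = P_Na/P_K. GHK: Vm = 60.3·log₁₀[(Kₒ + α·Naₒ)/(Kᵢ + α·Naᵢ)].
10^(Vm/60.3) = 10^(-53.0/60.3) = 0.13215
So 0.13215·(Kᵢ + α·Naᵢ) = Kₒ + α·Naₒ → α = (0.13215·146.0 − 6.36) / (150.0 − 0.13215·19.2)
α = (19.29 − 6.36) / (150.0 − 2.537) = 12.93/147.5 = 0.08771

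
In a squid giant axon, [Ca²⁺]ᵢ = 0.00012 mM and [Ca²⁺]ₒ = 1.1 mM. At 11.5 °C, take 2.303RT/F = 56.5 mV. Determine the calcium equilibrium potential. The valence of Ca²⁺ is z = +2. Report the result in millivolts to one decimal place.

E = (56.5/z) · log₁₀([Ca²⁺]_out/[Ca²⁺]_in) with z = +2.
= (56.5/2) · log₁₀(1.1/0.00012) = 28.25 · log₁₀(9167)
= 28.25 · (3.9622) = 111.93 mV

111.9 mV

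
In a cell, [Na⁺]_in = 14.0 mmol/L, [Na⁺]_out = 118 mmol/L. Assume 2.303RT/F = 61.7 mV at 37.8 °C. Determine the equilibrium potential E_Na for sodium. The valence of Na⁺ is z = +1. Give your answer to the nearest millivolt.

E = (61.7/z) · log₁₀([Na⁺]_out/[Na⁺]_in) with z = +1.
= (61.7/1) · log₁₀(118/14.0) = 61.70 · log₁₀(8.429)
= 61.70 · (0.9258) = 57.12 mV

57 mV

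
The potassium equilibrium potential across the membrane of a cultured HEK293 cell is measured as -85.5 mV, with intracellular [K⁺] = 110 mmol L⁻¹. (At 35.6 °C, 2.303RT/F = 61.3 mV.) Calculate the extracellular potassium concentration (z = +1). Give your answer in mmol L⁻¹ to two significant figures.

4.4 mmol L⁻¹

Nernst: E = (61.3/1) · log₁₀([out]/[in]), so log₁₀([out]/[in]) = -85.5 × 1 / 61.3 = -1.3948.
[out]/[in] = 10^(-1.3948) = 0.04029.
[out] = 0.04029 × 110 = 4.432 mmol L⁻¹.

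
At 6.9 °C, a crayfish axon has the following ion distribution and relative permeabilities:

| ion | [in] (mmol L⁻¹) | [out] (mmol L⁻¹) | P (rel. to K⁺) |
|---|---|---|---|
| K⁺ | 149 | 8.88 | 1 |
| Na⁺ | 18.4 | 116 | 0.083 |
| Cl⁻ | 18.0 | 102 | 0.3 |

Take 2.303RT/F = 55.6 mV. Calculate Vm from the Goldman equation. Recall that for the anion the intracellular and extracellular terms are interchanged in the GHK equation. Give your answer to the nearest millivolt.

Vm = 55.6 · log₁₀[(Σ P·[cation]ₒ + Σ P·[anion]ᵢ) / (Σ P·[cation]ᵢ + Σ P·[anion]ₒ)]
Numerator = 1×8.88 + 0.083×116 + 0.3×18.0 = 23.91
Denominator = 1×149 + 0.083×18.4 + 0.3×102 = 181.1
Vm = 55.6 · log₁₀(0.132) = 55.6 × (-0.8794) = -48.90 mV

-49 mV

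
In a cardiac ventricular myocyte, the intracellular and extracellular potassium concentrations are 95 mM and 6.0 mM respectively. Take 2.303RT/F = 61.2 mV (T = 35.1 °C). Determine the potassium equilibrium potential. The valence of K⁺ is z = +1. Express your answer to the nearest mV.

-73 mV

E = (61.2/z) · log₁₀([K⁺]_out/[K⁺]_in) with z = +1.
= (61.2/1) · log₁₀(6.0/95) = 61.20 · log₁₀(0.06316)
= 61.20 · (-1.1996) = -73.41 mV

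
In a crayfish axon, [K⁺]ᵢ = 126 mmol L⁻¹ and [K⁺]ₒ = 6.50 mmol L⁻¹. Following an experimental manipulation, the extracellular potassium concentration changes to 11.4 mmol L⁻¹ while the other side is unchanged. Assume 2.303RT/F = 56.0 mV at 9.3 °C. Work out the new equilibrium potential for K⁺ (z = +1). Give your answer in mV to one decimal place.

After the shift: [K⁺]_out = 11.4, [K⁺]_in = 126 mmol L⁻¹.
E_new = (56.0/1)·log₁₀(11.4/126) = 56.00 · (-1.0435) = -58.43 mV

-58.4 mV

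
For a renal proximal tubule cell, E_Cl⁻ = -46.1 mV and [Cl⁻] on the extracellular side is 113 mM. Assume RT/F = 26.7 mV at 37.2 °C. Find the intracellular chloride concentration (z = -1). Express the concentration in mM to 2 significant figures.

Nernst: E = (26.7/-1) · ln([out]/[in]), so ln([out]/[in]) = -46.1 × -1 / 26.7 = 1.7266.
[out]/[in] = e^(1.7266) = 5.621.
[in] = 113 / 5.621 = 20.1 mM.

20 mM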